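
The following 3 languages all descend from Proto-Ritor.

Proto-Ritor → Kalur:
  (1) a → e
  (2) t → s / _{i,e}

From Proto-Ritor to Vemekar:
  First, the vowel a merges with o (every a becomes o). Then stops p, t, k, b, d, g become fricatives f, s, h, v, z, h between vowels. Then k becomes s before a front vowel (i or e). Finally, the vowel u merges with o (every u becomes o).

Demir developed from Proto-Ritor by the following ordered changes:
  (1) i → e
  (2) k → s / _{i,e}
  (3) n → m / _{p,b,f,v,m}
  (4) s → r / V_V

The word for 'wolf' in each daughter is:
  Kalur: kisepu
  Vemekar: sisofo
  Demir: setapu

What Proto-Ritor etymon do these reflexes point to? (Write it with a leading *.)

Position 1: Kalur has k, Vemekar has s, Demir has s. Kalur preserves k here (none of its changes turn any other segment into k), so the proto-segment is *k.
Position 6: Kalur has u, Vemekar has o, Demir has u. Kalur preserves u here (none of its changes turn any other segment into u), so the proto-segment is *u.
Position 2: Kalur has i, Vemekar has i, Demir has e. Kalur preserves i here (none of its changes turn any other segment into i), so the proto-segment is *i.
Verify the candidate proto-form against each daughter:
Kalur: *kitapu > kitepu > kisepu  (by vowel merger, palatalisation)
Vemekar: *kitapu
  kitapu → kitopu   [vowel merger]
  kitopu → kisofu   [intervocalic lenition]
  kisofu → sisofu   [palatalisation]
  sisofu → sisofo   [vowel merger]
  giving Vemekar sisofo.
Demir: start from *kitapu.
  rule 1 (vowel merger): kitapu → ketapu
  rule 2 (palatalisation): ketapu → setapu
  rule 3: no change — setapu
  rule 4: no change — setapu
  ⇒ Demir setapu
Only *kitapu yields all of Kalur kisepu, Vemekar sisofo, Demir setapu.

*kitapu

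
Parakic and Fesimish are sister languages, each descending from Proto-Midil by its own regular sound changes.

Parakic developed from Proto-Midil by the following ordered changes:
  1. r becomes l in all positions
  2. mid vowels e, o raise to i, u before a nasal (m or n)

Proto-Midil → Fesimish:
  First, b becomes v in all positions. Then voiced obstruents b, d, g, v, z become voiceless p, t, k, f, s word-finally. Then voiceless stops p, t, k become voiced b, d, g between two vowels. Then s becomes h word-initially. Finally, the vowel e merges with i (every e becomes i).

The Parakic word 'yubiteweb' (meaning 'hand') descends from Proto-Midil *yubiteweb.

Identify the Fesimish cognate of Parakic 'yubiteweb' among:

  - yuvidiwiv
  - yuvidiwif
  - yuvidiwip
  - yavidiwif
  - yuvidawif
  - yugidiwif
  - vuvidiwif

yuvidiwif

Fesimish: *yubiteweb > yuvitewev > yuvitewef > yuvidewef > yuvidiwif  (by unconditioned shift, final devoicing, intervocalic voicing, vowel merger)
Among the options, 'yuvidiwif' alone shows every Fesimish change applied in order.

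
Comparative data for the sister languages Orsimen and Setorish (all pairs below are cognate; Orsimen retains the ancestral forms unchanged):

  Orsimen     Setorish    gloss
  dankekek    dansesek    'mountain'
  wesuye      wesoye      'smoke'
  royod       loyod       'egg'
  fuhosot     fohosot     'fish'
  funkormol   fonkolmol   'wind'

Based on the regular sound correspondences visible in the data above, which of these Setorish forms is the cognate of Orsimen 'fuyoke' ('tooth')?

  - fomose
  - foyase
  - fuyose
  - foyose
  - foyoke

wesuye ~ wesoye, fuhosot ~ fohosot — Orsimen u corresponds to Setorish o after a consonant, before a consonant other than r, m, n, p, b, f, v.
dankekek ~ dansesek — Orsimen k corresponds to Setorish s between vowels (before a front vowel).
Applying these to Orsimen 'fuyoke':
  fuyoke → foyoke   (u→o after a consonant, before a consonant other than r, m, n, p, b, f, v)
  foyoke → foyose   (k→s between vowels (before a front vowel))
So the Setorish cognate is 'foyose'.

foyose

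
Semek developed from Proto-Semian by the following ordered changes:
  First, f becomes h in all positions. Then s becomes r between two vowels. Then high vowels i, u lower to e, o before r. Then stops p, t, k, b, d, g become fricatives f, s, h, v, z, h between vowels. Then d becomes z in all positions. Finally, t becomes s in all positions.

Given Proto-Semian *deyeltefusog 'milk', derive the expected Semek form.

zeyelsehorog

Semek: *deyeltefusog
  deyeltefusog → deyeltehusog   [unconditioned shift]
  deyeltehusog → deyeltehurog   [rhotacism]
  deyeltehurog → deyeltehorog   [pre-rhotic lowering]
  deyeltehorog (rule 4 does not apply)
  deyeltehorog → zeyeltehorog   [unconditioned shift]
  zeyeltehorog → zeyelsehorog   [unconditioned shift]
  giving Semek zeyelsehorog.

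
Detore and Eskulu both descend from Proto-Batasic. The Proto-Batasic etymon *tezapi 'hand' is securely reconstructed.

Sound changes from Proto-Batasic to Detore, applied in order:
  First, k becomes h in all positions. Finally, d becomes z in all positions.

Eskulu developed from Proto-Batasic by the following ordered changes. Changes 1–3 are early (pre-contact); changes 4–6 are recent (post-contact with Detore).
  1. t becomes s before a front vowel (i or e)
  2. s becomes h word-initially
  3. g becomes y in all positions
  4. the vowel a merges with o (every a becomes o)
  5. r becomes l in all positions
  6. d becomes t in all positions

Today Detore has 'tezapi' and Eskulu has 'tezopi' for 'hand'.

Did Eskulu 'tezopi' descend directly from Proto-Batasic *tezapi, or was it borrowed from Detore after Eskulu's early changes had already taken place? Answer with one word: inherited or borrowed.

borrowed

If inherited, *tezapi would pass through all of Eskulu's changes:
Eskulu: *tezapi > sezapi > hezapi > hezopi  (by palatalisation, debuccalisation, vowel merger)
If borrowed from Detore 'tezapi' after the early changes, it would undergo only the recent ones:
  rule 4 (vowel merger): tezapi → tezopi
  rule 5 (unconditioned shift): no change (tezopi)
  rule 6 (unconditioned shift): no change (tezopi)
  ⇒ as a loan: tezopi
Eskulu 'tezopi' matches the loan outcome 'tezopi', not the inherited 'hezopi' — it skipped the early Eskulu changes, so it was borrowed from Detore.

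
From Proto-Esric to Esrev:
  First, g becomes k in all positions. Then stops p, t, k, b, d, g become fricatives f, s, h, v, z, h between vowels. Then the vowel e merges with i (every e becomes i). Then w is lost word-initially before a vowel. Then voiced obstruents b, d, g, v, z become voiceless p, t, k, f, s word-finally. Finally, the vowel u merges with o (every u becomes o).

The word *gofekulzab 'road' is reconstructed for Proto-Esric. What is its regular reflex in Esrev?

Esrev: *gofekulzab > kofekulzab > kofehulzab > kofihulzab > kofihulzap > kofiholzap  (by unconditioned shift, intervocalic lenition, vowel merger, final devoicing, vowel merger)

kofiholzap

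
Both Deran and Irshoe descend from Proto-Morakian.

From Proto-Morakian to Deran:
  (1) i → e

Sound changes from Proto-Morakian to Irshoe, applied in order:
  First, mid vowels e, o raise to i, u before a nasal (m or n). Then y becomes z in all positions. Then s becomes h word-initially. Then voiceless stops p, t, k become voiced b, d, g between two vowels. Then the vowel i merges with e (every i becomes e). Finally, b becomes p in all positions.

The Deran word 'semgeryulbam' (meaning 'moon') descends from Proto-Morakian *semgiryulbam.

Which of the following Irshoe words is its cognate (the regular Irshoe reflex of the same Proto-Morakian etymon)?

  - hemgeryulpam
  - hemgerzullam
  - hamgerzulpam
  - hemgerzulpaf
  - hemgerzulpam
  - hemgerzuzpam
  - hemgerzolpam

hemgerzulpam

Irshoe: start from *semgiryulbam.
  rule 1 (pre-nasal raising): semgiryulbam → simgiryulbam
  rule 2 (unconditioned shift): simgiryulbam → simgirzulbam
  rule 3 (debuccalisation): simgirzulbam → himgirzulbam
  rule 4: no change — himgirzulbam
  rule 5 (vowel merger): himgirzulbam → hemgerzulbam
  rule 6 (unconditioned shift): hemgerzulbam → hemgerzulpam
  ⇒ Irshoe hemgerzulpam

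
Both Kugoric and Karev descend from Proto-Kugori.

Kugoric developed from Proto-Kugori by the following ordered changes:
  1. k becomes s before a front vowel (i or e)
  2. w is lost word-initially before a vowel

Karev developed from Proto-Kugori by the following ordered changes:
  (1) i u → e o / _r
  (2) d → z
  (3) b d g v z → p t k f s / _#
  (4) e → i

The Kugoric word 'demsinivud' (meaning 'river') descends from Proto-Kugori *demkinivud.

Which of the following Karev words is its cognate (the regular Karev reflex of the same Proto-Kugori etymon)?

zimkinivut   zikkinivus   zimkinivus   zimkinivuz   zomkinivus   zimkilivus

zimkinivus

Karev: *demkinivud
  demkinivud (rule 1 does not apply)
  demkinivud → zemkinivuz   [unconditioned shift]
  zemkinivuz → zemkinivus   [final devoicing]
  zemkinivus → zimkinivus   [vowel merger]
  giving Karev zimkinivus.
The other candidates each miss or misapply at least one Karev change.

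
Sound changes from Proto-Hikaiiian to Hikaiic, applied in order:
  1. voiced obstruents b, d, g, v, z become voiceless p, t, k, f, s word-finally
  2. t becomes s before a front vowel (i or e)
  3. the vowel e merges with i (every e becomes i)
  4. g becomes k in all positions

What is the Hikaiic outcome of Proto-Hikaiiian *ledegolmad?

Hikaiic: start from *ledegolmad.
  rule 1 (final devoicing): ledegolmad → ledegolmat
  rule 2: no change — ledegolmat
  rule 3 (vowel merger): ledegolmat → lidigolmat
  rule 4 (unconditioned shift): lidigolmat → lidikolmat
  ⇒ Hikaiic lidikolmat

lidikolmat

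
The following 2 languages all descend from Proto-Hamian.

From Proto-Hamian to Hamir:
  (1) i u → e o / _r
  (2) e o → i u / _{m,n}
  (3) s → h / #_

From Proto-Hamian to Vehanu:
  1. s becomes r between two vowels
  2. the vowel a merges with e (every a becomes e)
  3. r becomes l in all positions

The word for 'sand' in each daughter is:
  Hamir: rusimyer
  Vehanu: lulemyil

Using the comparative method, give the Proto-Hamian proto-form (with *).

Position 3: Hamir has s, Vehanu has l. Hamir preserves s here (none of its changes turn any other segment into s), so the proto-segment is *s.
Position 1: Hamir has r, Vehanu has l. Hamir preserves r here (none of its changes turn any other segment into r), so the proto-segment is *r.
Position 7: Hamir has e, Vehanu has i. Vehanu preserves i here (none of its changes turn any other segment into i), so the proto-segment is *i.
Continuing position by position gives *rusemyir; check it forward:
Hamir: *rusemyir > rusemyer > rusimyer  (by pre-rhotic lowering, pre-nasal raising)
Vehanu: *rusemyir
  rusemyir → ruremyir   [rhotacism]
  ruremyir (rule 2 does not apply)
  ruremyir → lulemyil   [unconditioned shift]
  giving Vehanu lulemyil.
*rusemyir is the unique common source.

*rusemyir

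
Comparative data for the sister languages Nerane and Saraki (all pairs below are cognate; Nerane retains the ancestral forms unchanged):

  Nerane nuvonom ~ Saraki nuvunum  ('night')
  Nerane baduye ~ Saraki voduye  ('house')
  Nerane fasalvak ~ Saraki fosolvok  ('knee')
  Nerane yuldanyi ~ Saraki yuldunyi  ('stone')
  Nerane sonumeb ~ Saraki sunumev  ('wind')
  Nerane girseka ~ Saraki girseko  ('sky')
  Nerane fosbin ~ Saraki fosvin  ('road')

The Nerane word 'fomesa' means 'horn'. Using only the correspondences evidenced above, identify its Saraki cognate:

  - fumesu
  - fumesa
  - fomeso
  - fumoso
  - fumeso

fumeso

nuvonom ~ nuvunum — Nerane o corresponds to Saraki u after a consonant, before a nasal.
girseka ~ girseko — Nerane a corresponds to Saraki o word-finally.
Applying these to Nerane 'fomesa':
  fomesa → fumesa   (o→u after a consonant, before a nasal)
  fumesa → fumeso   (a→o word-finally)
So the Saraki cognate is 'fumeso'.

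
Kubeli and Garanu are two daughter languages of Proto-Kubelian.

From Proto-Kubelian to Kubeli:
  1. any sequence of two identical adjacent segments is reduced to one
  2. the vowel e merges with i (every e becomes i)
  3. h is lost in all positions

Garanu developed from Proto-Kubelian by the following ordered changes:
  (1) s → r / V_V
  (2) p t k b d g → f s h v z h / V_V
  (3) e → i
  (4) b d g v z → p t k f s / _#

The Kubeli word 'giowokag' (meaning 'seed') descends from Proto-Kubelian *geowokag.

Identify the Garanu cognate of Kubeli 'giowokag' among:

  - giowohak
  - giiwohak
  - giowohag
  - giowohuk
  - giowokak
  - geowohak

giowohak

Garanu: *geowokag > geowohag > giowohag > giowohak  (by intervocalic lenition, vowel merger, final devoicing)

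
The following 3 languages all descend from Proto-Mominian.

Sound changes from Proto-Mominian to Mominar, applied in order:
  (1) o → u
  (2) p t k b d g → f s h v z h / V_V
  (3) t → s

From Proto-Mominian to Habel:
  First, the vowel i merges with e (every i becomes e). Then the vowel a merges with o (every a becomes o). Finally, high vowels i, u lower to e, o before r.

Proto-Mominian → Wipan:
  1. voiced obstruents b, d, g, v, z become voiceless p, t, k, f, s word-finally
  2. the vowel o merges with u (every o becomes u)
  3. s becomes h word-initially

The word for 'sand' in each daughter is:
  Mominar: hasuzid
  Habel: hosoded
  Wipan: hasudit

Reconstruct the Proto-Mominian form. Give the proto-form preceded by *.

Position 2: Mominar has a, Habel has o, Wipan has a. Mominar preserves a here (none of its changes turn any other segment into a), so the proto-segment is *a.
Position 5: Mominar has z, Habel has d, Wipan has d. Habel preserves d here (none of its changes turn any other segment into d), so the proto-segment is *d.
This points to *hasodid. Verify forward in each daughter:
Mominar: *hasodid
  hasodid → hasudid   [vowel merger]
  hasudid → hasuzid   [intervocalic lenition]
  hasuzid (rule 3 does not apply)
  giving Mominar hasuzid.
Habel: *hasodid > hasoded > hosoded  (by vowel merger, vowel merger)
Wipan: start from *hasodid.
  rule 1 (final devoicing): hasodid → hasodit
  rule 2 (vowel merger): hasodit → hasudit
  rule 3: no change — hasudit
  ⇒ Wipan hasudit
Only *hasodid yields all of Mominar hasuzid, Habel hosoded, Wipan hasudit.

*hasodid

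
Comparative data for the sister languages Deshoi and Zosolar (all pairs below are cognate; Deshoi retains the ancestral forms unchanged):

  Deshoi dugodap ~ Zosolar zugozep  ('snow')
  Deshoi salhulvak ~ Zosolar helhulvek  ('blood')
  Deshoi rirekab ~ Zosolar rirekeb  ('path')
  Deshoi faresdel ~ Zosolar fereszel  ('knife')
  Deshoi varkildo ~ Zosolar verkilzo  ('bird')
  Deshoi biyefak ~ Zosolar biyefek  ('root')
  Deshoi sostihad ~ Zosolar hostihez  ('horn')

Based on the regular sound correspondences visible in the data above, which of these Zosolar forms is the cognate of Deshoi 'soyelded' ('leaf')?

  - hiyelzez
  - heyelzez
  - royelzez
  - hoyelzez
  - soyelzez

hoyelzez

sostihad ~ hostihez — Deshoi s corresponds to Zosolar h word-initially before a back vowel.
faresdel ~ fereszel — Deshoi d corresponds to Zosolar z after a consonant, before a front vowel.
sostihad ~ hostihez — Deshoi d corresponds to Zosolar z word-finally.
Applying these to Deshoi 'soyelded':
  soyelded → hoyelded   (s→h word-initially before a back vowel)
  hoyelded → hoyelzed   (d→z after a consonant, before a front vowel)
  hoyelzed → hoyelzez   (d→z word-finally)
So the Zosolar cognate is 'hoyelzez'.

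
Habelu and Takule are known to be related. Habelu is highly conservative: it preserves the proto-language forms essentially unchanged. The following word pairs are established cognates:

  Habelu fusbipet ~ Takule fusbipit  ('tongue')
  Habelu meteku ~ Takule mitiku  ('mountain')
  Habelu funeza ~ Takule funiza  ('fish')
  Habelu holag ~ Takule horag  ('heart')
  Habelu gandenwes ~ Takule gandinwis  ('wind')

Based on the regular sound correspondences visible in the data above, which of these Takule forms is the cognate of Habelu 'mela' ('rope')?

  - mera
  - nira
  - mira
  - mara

mira

fusbipet ~ fusbipit, meteku ~ mitiku — Habelu e corresponds to Takule i after a consonant, before a consonant other than r, m, n, p, b, f, v.
holag ~ horag — Habelu l corresponds to Takule r between vowels (before a back vowel).
Applying these to Habelu 'mela':
  mela → mila   (e→i after a consonant, before a consonant other than r, m, n, p, b, f, v)
  mila → mira   (l→r between vowels (before a back vowel))
So the Takule cognate is 'mira'.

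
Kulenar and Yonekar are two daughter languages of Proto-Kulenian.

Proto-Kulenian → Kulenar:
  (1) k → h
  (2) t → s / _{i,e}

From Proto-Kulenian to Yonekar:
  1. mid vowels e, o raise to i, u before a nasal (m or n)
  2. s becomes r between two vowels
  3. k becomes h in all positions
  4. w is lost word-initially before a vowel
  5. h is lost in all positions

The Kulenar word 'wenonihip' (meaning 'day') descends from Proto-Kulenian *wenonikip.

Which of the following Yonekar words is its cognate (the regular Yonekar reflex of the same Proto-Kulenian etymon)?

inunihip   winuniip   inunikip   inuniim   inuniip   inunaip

inuniip

Yonekar: start from *wenonikip.
  rule 1 (pre-nasal raising): wenonikip → winunikip
  rule 2: no change — winunikip
  rule 3 (unconditioned shift): winunikip → winunihip
  rule 4 (glide loss): winunihip → inunihip
  rule 5 (h-loss): inunihip → inuniip
  ⇒ Yonekar inuniip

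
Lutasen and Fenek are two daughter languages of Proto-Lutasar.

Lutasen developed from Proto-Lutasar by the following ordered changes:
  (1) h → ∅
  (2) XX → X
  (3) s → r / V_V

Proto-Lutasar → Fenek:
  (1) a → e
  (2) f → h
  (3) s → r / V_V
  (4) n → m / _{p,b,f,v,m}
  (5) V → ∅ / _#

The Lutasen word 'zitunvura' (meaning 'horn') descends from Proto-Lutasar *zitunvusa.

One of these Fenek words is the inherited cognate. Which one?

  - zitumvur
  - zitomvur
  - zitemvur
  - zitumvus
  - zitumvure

Fenek: *zitunvusa > zitunvuse > zitunvure > zitumvure > zitumvur  (by vowel merger, rhotacism, nasal place assimilation, apocope)
Among the options, 'zitumvur' alone shows every Fenek change applied in order.

zitumvur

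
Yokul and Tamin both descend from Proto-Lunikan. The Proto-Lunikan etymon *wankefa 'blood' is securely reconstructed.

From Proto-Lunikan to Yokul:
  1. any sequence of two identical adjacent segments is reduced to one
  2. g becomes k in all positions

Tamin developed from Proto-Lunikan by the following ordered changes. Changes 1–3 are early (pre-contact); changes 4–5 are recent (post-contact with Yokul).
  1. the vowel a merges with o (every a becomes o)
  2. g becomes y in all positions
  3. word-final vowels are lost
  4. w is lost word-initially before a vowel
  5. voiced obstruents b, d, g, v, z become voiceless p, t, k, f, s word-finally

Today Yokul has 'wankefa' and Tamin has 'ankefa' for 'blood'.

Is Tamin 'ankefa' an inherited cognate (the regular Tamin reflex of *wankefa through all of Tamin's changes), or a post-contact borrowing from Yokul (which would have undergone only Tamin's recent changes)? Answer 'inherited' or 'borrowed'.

If inherited, *wankefa would pass through all of Tamin's changes:
Tamin: *wankefa
  wankefa → wonkefo   [vowel merger]
  wonkefo (rule 2 does not apply)
  wonkefo → wonkef   [apocope]
  wonkef → onkef   [glide loss]
  onkef (rule 5 does not apply)
  giving Tamin onkef.
If borrowed from Yokul 'wankefa' after the early changes, it would undergo only the recent ones:
  rule 4 (glide loss): wankefa → ankefa
  rule 5 (final devoicing): no change (ankefa)
  ⇒ as a loan: ankefa
Tamin 'ankefa' matches the loan outcome 'ankefa', not the inherited 'onkef' — it skipped the early Tamin changes, so it was borrowed from Yokul.

borrowed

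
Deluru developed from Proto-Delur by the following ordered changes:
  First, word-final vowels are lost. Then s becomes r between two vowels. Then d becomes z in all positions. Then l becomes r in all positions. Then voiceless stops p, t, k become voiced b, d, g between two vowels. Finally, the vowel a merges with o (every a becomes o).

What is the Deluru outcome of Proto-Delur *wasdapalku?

Deluru: *wasdapalku
  wasdapalku → wasdapalk   [apocope]
  wasdapalk (rule 2 does not apply)
  wasdapalk → waszapalk   [unconditioned shift]
  waszapalk → waszapark   [unconditioned shift]
  waszapark → waszabark   [intervocalic voicing]
  waszabark → woszobork   [vowel merger]
  giving Deluru woszobork.

woszobork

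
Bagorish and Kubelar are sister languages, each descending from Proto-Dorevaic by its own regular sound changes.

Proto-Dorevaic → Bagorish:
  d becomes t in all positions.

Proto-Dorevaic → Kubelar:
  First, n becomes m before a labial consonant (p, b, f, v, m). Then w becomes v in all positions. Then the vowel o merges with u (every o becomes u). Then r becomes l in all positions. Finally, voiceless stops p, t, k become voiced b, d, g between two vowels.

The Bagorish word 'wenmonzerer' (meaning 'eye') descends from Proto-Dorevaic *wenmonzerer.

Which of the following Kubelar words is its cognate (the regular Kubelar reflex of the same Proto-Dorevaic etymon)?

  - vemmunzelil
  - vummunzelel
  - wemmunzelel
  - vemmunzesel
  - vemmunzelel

vemmunzelel

Kubelar: *wenmonzerer > wemmonzerer > vemmonzerer > vemmunzerer > vemmunzelel  (by nasal place assimilation, unconditioned shift, vowel merger, unconditioned shift)
The other candidates each miss or misapply at least one Kubelar change.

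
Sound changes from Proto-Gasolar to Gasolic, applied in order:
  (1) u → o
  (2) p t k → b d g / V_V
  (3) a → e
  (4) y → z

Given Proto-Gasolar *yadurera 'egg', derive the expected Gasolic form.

zedorere

Gasolic: start from *yadurera.
  rule 1 (vowel merger): yadurera → yadorera
  rule 2: no change — yadorera
  rule 3 (vowel merger): yadorera → yedorere
  rule 4 (unconditioned shift): yedorere → zedorere
  ⇒ Gasolic zedorere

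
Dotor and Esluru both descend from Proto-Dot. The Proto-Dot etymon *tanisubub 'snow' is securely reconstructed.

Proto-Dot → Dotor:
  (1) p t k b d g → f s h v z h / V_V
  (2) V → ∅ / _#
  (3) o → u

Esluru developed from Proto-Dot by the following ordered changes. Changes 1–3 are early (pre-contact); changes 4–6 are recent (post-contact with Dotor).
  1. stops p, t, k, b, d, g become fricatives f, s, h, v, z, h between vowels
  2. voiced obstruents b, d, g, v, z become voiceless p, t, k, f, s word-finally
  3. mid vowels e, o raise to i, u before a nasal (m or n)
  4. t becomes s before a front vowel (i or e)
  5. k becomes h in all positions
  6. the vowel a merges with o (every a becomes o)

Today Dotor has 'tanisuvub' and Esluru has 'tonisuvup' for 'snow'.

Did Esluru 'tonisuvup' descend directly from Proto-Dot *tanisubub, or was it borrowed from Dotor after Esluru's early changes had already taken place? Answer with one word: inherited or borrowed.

If inherited, *tanisubub would pass through all of Esluru's changes:
Esluru: *tanisubub > tanisuvub > tanisuvup > tonisuvup  (by intervocalic lenition, final devoicing, vowel merger)
If borrowed from Dotor 'tanisuvub' after the early changes, it would undergo only the recent ones:
  rule 4 (palatalisation): no change (tanisuvub)
  rule 5 (unconditioned shift): no change (tanisuvub)
  rule 6 (vowel merger): tanisuvub → tonisuvub
  ⇒ as a loan: tonisuvub
Esluru 'tonisuvup' matches the inherited outcome exactly, so it is an inherited cognate, not a loan.

inherited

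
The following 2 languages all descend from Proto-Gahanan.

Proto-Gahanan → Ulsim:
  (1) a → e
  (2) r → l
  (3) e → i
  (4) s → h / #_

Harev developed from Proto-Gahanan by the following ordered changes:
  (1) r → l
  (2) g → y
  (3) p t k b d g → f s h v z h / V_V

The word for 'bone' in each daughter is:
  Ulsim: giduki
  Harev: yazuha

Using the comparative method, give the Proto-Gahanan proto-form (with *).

*gaduka

Position 5: Ulsim has k, Harev has h. Ulsim preserves k here (none of its changes turn any other segment into k), so the proto-segment is *k.
Position 1: Ulsim has g, Harev has y. Ulsim preserves g here (none of its changes turn any other segment into g), so the proto-segment is *g.
Verify the candidate proto-form against each daughter:
Ulsim: *gaduka > geduke > giduki  (by vowel merger, vowel merger)
Harev: start from *gaduka.
  rule 1: no change — gaduka
  rule 2 (unconditioned shift): gaduka → yaduka
  rule 3 (intervocalic lenition): yaduka → yazuha
  ⇒ Harev yazuha
*gaduka is the unique common source.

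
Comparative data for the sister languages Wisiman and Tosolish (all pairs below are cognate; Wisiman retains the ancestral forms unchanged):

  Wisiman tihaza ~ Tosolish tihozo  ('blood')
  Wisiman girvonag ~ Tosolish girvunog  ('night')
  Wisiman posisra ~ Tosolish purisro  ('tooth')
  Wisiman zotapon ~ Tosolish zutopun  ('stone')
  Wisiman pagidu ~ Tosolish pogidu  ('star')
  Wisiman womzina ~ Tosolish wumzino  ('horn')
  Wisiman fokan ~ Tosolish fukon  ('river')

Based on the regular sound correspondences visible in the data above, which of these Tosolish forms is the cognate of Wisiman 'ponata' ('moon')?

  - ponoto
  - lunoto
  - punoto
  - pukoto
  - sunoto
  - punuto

girvonag ~ girvunog, zotapon ~ zutopun — Wisiman o corresponds to Tosolish u after a consonant, before a nasal.
tihaza ~ tihozo, girvonag ~ girvunog — Wisiman a corresponds to Tosolish o after a consonant, before a consonant other than r, m, n, p, b, f, v.
tihaza ~ tihozo, posisra ~ purisro — Wisiman a corresponds to Tosolish o word-finally.
Applying these to Wisiman 'ponata':
  ponata → punata   (o→u after a consonant, before a nasal)
  punata → punota   (a→o after a consonant, before a consonant other than r, m, n, p, b, f, v)
  punota → punoto   (a→o word-finally)
So the Tosolish cognate is 'punoto'.

punoto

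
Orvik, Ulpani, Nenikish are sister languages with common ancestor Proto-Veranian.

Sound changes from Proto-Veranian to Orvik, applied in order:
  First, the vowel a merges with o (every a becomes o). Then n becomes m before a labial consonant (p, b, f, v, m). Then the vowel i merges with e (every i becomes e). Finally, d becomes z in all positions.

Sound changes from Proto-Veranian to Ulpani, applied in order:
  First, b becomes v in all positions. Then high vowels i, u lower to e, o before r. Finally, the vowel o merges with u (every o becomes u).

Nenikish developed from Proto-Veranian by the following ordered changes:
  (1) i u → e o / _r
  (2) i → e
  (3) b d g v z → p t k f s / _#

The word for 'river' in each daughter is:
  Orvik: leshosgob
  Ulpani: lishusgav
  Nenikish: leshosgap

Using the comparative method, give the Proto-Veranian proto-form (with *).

Position 2: Orvik has e, Ulpani has i, Nenikish has e. Ulpani preserves i here (none of its changes turn any other segment into i), so the proto-segment is *i.
Position 9: Orvik has b, Ulpani has v, Nenikish has p. Orvik preserves b here (none of its changes turn any other segment into b), so the proto-segment is *b.
Position 8: Orvik has o, Ulpani has a, Nenikish has a. Ulpani preserves a here (none of its changes turn any other segment into a), so the proto-segment is *a.
Verify the candidate proto-form against each daughter:
Orvik: *lishosgab
  lishosgab → lishosgob   [vowel merger]
  lishosgob (rule 2 does not apply)
  lishosgob → leshosgob   [vowel merger]
  leshosgob (rule 4 does not apply)
  giving Orvik leshosgob.
Ulpani: start from *lishosgab.
  rule 1 (unconditioned shift): lishosgab → lishosgav
  rule 2: no change — lishosgav
  rule 3 (vowel merger): lishosgav → lishusgav
  ⇒ Ulpani lishusgav
Nenikish: start from *lishosgab.
  rule 1: no change — lishosgab
  rule 2 (vowel merger): lishosgab → leshosgab
  rule 3 (final devoicing): leshosgab → leshosgap
  ⇒ Nenikish leshosgap
Only *lishosgab yields all of Orvik leshosgob, Ulpani lishusgav, Nenikish leshosgap.

*lishosgab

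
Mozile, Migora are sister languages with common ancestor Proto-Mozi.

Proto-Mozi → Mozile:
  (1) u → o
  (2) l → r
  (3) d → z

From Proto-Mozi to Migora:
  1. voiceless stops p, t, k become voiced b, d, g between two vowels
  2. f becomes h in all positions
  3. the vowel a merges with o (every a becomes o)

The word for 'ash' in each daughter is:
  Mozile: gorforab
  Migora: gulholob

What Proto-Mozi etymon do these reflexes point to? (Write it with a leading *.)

Position 3: Mozile has r, Migora has l. Migora preserves l here (none of its changes turn any other segment into l), so the proto-segment is *l.
Position 4: Mozile has f, Migora has h. Mozile preserves f here (none of its changes turn any other segment into f), so the proto-segment is *f.
Position 2: Mozile has o, Migora has u. Migora preserves u here (none of its changes turn any other segment into u), so the proto-segment is *u.
Verify the candidate proto-form against each daughter:
Mozile: *gulfolab
  gulfolab → golfolab   [vowel merger]
  golfolab → gorforab   [unconditioned shift]
  gorforab (rule 3 does not apply)
  giving Mozile gorforab.
Migora: start from *gulfolab.
  rule 1: no change — gulfolab
  rule 2 (unconditioned shift): gulfolab → gulholab
  rule 3 (vowel merger): gulholab → gulholob
  ⇒ Migora gulholob
Only *gulfolab yields all of Mozile gorforab, Migora gulholob.

*gulfolab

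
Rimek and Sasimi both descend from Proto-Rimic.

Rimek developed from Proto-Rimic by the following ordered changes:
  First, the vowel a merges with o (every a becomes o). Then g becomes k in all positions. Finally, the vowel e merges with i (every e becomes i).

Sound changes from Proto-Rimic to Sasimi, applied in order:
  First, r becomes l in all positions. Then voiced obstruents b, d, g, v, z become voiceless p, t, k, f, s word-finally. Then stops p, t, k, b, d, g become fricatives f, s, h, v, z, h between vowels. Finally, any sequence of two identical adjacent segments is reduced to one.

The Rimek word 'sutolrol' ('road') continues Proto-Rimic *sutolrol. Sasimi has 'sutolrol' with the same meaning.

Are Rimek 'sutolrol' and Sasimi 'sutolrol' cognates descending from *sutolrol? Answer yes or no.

Derive the expected Sasimi reflex of *sutolrol:
Sasimi: *sutolrol > sutollol > susollol > susolol  (by unconditioned shift, intervocalic lenition, degemination)
The regular Sasimi reflex would be 'susolol', but the attested form is 'sutolrol'. The correspondence is irregular, so they are not cognates (the Sasimi form has a different source).

no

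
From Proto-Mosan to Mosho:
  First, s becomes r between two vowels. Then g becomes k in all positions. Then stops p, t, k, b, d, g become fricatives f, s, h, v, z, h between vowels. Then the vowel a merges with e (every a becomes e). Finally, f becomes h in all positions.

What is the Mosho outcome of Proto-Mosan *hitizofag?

Mosho: start from *hitizofag.
  rule 1: no change — hitizofag
  rule 2 (unconditioned shift): hitizofag → hitizofak
  rule 3 (intervocalic lenition): hitizofak → hisizofak
  rule 4 (vowel merger): hisizofak → hisizofek
  rule 5 (unconditioned shift): hisizofek → hisizohek
  ⇒ Mosho hisizohek

hisizohek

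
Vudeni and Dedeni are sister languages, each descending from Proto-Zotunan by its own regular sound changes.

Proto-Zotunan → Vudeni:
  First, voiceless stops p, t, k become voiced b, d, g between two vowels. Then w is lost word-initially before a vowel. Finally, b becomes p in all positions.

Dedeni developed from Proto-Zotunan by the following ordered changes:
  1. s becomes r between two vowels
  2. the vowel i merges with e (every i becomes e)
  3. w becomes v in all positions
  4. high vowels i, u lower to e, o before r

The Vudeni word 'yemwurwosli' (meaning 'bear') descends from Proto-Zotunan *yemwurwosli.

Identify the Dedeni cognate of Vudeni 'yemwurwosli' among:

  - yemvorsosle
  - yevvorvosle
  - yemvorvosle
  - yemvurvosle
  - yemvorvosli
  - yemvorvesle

Dedeni: *yemwurwosli
  yemwurwosli (rule 1 does not apply)
  yemwurwosli → yemwurwosle   [vowel merger]
  yemwurwosle → yemvurvosle   [unconditioned shift]
  yemvurvosle → yemvorvosle   [pre-rhotic lowering]
  giving Dedeni yemvorvosle.
Among the options, 'yemvorvosle' alone shows every Dedeni change applied in order.

yemvorvosle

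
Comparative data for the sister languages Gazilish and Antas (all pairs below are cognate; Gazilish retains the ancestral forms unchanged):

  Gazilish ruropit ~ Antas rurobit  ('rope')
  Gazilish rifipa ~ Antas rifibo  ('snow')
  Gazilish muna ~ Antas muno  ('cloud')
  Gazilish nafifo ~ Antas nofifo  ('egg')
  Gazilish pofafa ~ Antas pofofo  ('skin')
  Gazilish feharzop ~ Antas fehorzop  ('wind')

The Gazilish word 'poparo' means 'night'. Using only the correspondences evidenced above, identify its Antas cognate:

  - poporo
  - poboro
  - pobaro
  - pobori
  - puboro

poboro

rifipa ~ rifibo — Gazilish p corresponds to Antas b between vowels (before a back vowel).
feharzop ~ fehorzop — Gazilish a corresponds to Antas o after a consonant, before r.
Applying these to Gazilish 'poparo':
  poparo → pobaro   (p→b between vowels (before a back vowel))
  pobaro → poboro   (a→o after a consonant, before r)
So the Antas cognate is 'poboro'.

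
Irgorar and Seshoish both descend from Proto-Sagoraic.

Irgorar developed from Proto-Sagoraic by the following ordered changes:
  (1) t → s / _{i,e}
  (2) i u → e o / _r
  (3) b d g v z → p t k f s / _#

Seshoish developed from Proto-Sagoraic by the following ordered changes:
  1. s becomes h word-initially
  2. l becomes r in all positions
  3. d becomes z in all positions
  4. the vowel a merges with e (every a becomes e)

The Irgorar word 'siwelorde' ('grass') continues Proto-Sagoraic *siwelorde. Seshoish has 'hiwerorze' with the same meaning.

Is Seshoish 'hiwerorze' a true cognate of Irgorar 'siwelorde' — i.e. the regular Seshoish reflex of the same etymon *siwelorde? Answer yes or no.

Derive the expected Seshoish reflex of *siwelorde:
Seshoish: *siwelorde > hiwelorde > hiwerorde > hiwerorze  (by debuccalisation, unconditioned shift, unconditioned shift)
Seshoish 'hiwerorze' matches the regular reflex exactly, so the pair is cognate.

yes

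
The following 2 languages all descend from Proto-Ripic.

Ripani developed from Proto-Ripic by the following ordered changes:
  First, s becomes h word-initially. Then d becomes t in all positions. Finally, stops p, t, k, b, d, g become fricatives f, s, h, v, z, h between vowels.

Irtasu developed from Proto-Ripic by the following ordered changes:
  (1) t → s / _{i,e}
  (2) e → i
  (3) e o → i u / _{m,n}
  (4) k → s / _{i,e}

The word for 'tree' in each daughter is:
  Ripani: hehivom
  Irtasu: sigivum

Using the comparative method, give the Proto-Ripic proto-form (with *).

Position 2: Ripani has e, Irtasu has i. Ripani preserves e here (none of its changes turn any other segment into e), so the proto-segment is *e.
Position 6: Ripani has o, Irtasu has u. Ripani preserves o here (none of its changes turn any other segment into o), so the proto-segment is *o.
Position 1: Ripani has h, Irtasu has s. Taking the neighbouring segments as reconstructed: Ripani h could go back to *s or *h; Irtasu s could go back to *t or *k or *s — the one source consistent with every daughter is *s.
Continuing position by position gives *segivom; check it forward:
Ripani: *segivom
  segivom → hegivom   [debuccalisation]
  hegivom (rule 2 does not apply)
  hegivom → hehivom   [intervocalic lenition]
  giving Ripani hehivom.
Irtasu: start from *segivom.
  rule 1: no change — segivom
  rule 2 (vowel merger): segivom → sigivom
  rule 3 (pre-nasal raising): sigivom → sigivum
  rule 4: no change — sigivum
  ⇒ Irtasu sigivum
Only *segivom yields all of Ripani hehivom, Irtasu sigivum.

*segivom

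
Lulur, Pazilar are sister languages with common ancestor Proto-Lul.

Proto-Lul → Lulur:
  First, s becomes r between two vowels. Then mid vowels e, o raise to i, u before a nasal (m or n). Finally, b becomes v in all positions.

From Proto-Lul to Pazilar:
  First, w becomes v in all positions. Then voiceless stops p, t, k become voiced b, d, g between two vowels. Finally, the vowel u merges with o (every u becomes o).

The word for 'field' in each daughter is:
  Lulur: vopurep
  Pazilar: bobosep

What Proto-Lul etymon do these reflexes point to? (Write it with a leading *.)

*bopusep

Position 3: Lulur has p, Pazilar has b. Lulur preserves p here (none of its changes turn any other segment into p), so the proto-segment is *p.
Position 4: Lulur has u, Pazilar has o. Taking the neighbouring segments as reconstructed: Lulur u can only go back to *u; Pazilar o could go back to *o or *u — the one source consistent with every daughter is *u.
Verify the candidate proto-form against each daughter:
Lulur: *bopusep > bopurep > vopurep  (by rhotacism, unconditioned shift)
Pazilar: start from *bopusep.
  rule 1: no change — bopusep
  rule 2 (intervocalic voicing): bopusep → bobusep
  rule 3 (vowel merger): bobusep → bobosep
  ⇒ Pazilar bobosep
Only *bopusep yields all of Lulur vopurep, Pazilar bobosep.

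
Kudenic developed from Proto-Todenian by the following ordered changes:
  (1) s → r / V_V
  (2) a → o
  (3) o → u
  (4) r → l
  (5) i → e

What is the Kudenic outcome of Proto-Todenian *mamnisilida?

mumneleledu

Kudenic: *mamnisilida
  mamnisilida → mamnirilida   [rhotacism]
  mamnirilida → momnirilido   [vowel merger]
  momnirilido → mumnirilidu   [vowel merger]
  mumnirilidu → mumnililidu   [unconditioned shift]
  mumnililidu → mumneleledu   [vowel merger]
  giving Kudenic mumneleledu.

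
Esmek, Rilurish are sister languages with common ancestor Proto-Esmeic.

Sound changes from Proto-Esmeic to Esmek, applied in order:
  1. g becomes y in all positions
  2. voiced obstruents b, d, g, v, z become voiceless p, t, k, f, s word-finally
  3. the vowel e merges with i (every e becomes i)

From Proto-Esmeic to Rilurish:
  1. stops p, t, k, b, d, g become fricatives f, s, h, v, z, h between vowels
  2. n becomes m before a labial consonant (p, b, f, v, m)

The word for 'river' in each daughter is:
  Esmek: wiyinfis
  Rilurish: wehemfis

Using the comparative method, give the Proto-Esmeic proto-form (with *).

Position 5: Esmek has n, Rilurish has m. Esmek preserves n here (none of its changes turn any other segment into n), so the proto-segment is *n.
Position 4: Esmek has i, Rilurish has e. Rilurish preserves e here (none of its changes turn any other segment into e), so the proto-segment is *e.
Position 2: Esmek has i, Rilurish has e. Rilurish preserves e here (none of its changes turn any other segment into e), so the proto-segment is *e.
Verify the candidate proto-form against each daughter:
Esmek: *wegenfis
  wegenfis → weyenfis   [unconditioned shift]
  weyenfis (rule 2 does not apply)
  weyenfis → wiyinfis   [vowel merger]
  giving Esmek wiyinfis.
Rilurish: *wegenfis
  wegenfis → wehenfis   [intervocalic lenition]
  wehenfis → wehemfis   [nasal place assimilation]
  giving Rilurish wehemfis.
*wegenfis is the unique common source.

*wegenfis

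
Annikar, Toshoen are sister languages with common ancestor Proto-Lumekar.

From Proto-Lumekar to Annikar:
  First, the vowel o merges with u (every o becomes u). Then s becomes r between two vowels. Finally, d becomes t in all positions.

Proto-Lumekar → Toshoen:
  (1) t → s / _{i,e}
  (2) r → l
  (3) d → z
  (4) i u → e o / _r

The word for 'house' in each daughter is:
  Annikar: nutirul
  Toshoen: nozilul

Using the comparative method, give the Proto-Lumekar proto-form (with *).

*nodirul

Position 2: Annikar has u, Toshoen has o. Taking the neighbouring segments as reconstructed: Annikar u could go back to *o or *u; Toshoen o can only go back to *o — the one source consistent with every daughter is *o.
Position 5: Annikar has r, Toshoen has l. Taking the neighbouring segments as reconstructed: Annikar r could go back to *s or *r; Toshoen l could go back to *l or *r — the one source consistent with every daughter is *r.
This points to *nodirul. Verify forward in each daughter:
Annikar: start from *nodirul.
  rule 1 (vowel merger): nodirul → nudirul
  rule 2: no change — nudirul
  rule 3 (unconditioned shift): nudirul → nutirul
  ⇒ Annikar nutirul
Toshoen: *nodirul > nodilul > nozilul  (by unconditioned shift, unconditioned shift)
Only *nodirul yields all of Annikar nutirul, Toshoen nozilul.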